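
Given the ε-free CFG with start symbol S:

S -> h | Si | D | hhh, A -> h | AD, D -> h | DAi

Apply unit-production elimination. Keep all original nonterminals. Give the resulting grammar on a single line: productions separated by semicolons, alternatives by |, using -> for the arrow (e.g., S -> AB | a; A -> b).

S -> h | Si | DAi | hhh; A -> h | AD; D -> h | DAi

Unit productions: S->D.
Unit pairs (A ⇒* B via units): (S,D).
S: inherits non-unit rules of {D, S} → DAi | Si | h | hhh.
A: inherits non-unit rules of {A} → AD | h.
D: inherits non-unit rules of {D} → DAi | h.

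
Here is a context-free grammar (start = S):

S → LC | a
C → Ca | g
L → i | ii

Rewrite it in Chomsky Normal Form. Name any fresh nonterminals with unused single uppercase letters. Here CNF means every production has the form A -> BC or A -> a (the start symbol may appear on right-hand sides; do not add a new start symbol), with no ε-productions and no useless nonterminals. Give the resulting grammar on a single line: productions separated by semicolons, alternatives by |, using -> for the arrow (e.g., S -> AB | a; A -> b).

No ε-productions.
No unit productions to eliminate.
TERM: introduce A -> a, B -> i and substitute in every rule of length ≥2.

S -> a | LC; A -> a; B -> i; C -> g | CA; L -> i | BB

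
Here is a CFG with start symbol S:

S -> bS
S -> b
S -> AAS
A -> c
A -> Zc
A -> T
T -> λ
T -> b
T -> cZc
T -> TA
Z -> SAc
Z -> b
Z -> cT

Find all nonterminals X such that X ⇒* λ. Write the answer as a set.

Directly nullable (have an ε-rule): {T}.
A is nullable via A -> T (every symbol on the right is already known nullable).
Not nullable: S, Z — each has a terminal in every rule's right-hand side or depends on a non-nullable symbol.

{A, T}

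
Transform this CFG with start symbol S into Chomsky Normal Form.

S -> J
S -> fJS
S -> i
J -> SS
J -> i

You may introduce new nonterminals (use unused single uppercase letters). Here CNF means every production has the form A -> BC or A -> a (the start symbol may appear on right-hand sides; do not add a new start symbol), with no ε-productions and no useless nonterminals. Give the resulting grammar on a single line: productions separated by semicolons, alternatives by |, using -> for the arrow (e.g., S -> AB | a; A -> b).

No ε-productions.
After unit-elimination: S -> i | SS | fJS; J -> i | SS.
TERM: introduce A -> f and substitute in every rule of length ≥2.
BIN: S -> AJS becomes S -> AB, B -> JS.

S -> i | AB | SS; A -> f; B -> JS; J -> i | SS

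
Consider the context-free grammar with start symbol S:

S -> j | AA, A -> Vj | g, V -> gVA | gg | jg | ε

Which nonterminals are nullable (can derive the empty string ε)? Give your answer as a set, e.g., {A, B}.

Directly nullable (have an ε-rule): {V}.
Not nullable: A, S — each has a terminal in every rule's right-hand side or depends on a non-nullable symbol.

{V}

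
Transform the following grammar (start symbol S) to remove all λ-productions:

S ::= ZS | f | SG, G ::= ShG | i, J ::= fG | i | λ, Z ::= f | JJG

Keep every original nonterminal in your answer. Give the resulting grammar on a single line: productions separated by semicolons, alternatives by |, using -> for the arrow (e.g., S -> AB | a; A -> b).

S -> f | SG | ZS; G -> i | ShG; J -> i | fG; Z -> G | f | JG | JJG

Nullable set: {J}.
Drop J -> λ.
Z -> JJG: J, J nullable, giving G | JG | JJG.
Unchanged (no nullable symbols): S -> SG; S -> ZS; S -> f; G -> ShG; G -> i; J -> fG; J -> i; Z -> f.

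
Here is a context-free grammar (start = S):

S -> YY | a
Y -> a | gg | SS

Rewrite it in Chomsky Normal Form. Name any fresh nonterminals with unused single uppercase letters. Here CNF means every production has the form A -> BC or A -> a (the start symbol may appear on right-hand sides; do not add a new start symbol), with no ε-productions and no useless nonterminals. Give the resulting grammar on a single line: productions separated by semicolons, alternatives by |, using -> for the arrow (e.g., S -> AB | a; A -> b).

S -> a | YY; A -> g; Y -> a | AA | SS

No ε-productions.
No unit productions to eliminate.
TERM: introduce A -> g and substitute in every rule of length ≥2.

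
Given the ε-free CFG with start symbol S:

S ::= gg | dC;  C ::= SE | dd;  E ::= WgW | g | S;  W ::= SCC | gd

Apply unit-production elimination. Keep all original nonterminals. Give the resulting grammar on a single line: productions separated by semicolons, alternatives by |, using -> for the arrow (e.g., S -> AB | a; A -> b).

S -> dC | gg; C -> SE | dd; E -> g | dC | gg | WgW; W -> gd | SCC

Unit productions: E->S.
Unit pairs (A ⇒* B via units): (E,S).
S: inherits non-unit rules of {S} → dC | gg.
C: inherits non-unit rules of {C} → SE | dd.
E: inherits non-unit rules of {E, S} → WgW | dC | g | gg.
W: inherits non-unit rules of {W} → SCC | gd.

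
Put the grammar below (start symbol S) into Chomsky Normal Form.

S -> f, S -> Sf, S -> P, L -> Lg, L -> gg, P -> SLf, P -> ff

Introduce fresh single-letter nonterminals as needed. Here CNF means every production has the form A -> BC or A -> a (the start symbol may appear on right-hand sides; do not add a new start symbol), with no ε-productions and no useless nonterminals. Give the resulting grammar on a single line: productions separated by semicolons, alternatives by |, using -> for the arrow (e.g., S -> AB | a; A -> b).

No ε-productions.
After unit-elimination: S -> f | Sf | ff | SLf; L -> Lg | gg; P -> ff | SLf.
TERM: introduce B -> f, A -> g and substitute in every rule of length ≥2.
BIN: P -> SLB becomes P -> SC, C -> LB; S -> SLB becomes S -> SD, D -> LB.
Drop unreachable/unproductive: P.

S -> f | BB | SB | SD; A -> g; B -> f; D -> LB; L -> AA | LA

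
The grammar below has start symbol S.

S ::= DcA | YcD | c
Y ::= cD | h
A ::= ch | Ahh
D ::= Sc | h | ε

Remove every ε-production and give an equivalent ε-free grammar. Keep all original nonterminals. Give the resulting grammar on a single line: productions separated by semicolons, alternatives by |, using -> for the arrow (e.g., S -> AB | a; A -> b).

S -> c | Yc | cA | DcA | YcD; A -> ch | Ahh; D -> h | Sc; Y -> c | h | cD

Nullable set: {D}.
S -> DcA: D nullable, giving DcA | cA.
S -> YcD: D nullable, giving Yc | YcD.
Drop D -> ε.
Y -> cD: D nullable, giving c | cD.
Unchanged (no nullable symbols): S -> c; A -> Ahh; A -> ch; D -> Sc; D -> h; Y -> h.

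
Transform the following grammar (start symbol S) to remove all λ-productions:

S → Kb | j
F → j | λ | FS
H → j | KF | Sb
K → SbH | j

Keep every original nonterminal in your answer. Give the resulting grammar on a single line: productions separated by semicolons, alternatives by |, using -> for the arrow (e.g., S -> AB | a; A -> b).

Nullable set: {F}.
Drop F -> λ.
F -> FS: F nullable, giving FS | S.
H -> KF: F nullable, giving K | KF.
Unchanged (no nullable symbols): S -> Kb; S -> j; F -> j; H -> Sb; H -> j; K -> SbH; K -> j.

S -> j | Kb; F -> S | j | FS; H -> K | j | KF | Sb; K -> j | SbH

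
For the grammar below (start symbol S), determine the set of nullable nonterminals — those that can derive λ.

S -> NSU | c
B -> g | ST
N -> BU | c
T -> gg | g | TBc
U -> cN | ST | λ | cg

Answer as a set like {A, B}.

Directly nullable (have an ε-rule): {U}.
Not nullable: B, N, S, T — each has a terminal in every rule's right-hand side or depends on a non-nullable symbol.

{U}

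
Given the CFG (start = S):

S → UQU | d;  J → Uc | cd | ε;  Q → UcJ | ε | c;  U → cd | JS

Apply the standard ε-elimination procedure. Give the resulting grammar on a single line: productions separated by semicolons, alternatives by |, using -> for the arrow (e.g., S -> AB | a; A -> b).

S -> d | UU | UQU; J -> Uc | cd; Q -> c | Uc | UcJ; U -> S | JS | cd

Nullable set: {J, Q}.
S -> UQU: Q nullable, giving UQU | UU.
Drop J -> ε.
Drop Q -> ε.
Q -> UcJ: J nullable, giving Uc | UcJ.
U -> JS: J nullable, giving JS | S.
Unchanged (no nullable symbols): S -> d; J -> Uc; J -> cd; Q -> c; U -> cd.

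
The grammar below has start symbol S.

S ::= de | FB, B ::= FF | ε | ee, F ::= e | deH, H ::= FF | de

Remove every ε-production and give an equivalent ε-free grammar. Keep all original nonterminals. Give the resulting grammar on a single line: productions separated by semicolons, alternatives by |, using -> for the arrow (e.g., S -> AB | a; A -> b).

Nullable set: {B}.
S -> FB: B nullable, giving F | FB.
Drop B -> ε.
Unchanged (no nullable symbols): S -> de; B -> FF; B -> ee; F -> deH; F -> e; H -> FF; H -> de.

S -> F | FB | de; B -> FF | ee; F -> e | deH; H -> FF | de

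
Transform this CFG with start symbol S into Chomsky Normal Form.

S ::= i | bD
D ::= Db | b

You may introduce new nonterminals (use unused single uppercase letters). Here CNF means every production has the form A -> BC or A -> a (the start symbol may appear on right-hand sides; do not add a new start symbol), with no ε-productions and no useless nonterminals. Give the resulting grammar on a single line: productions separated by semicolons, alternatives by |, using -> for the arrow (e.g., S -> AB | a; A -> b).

S -> i | AD; A -> b; D -> b | DA

No ε-productions.
No unit productions to eliminate.
TERM: introduce A -> b and substitute in every rule of length ≥2.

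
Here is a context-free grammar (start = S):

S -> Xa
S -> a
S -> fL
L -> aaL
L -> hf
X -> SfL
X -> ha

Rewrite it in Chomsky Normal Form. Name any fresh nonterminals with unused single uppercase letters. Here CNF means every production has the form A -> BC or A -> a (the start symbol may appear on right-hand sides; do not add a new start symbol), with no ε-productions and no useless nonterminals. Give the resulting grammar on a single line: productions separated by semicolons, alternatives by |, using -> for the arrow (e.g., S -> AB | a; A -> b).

No ε-productions.
No unit productions to eliminate.
TERM: introduce A -> a, C -> f, B -> h and substitute in every rule of length ≥2.
BIN: L -> AAL becomes L -> AD, D -> AL; X -> SCL becomes X -> SE, E -> CL.

S -> a | CL | XA; A -> a; B -> h; C -> f; D -> AL; E -> CL; L -> AD | BC; X -> BA | SE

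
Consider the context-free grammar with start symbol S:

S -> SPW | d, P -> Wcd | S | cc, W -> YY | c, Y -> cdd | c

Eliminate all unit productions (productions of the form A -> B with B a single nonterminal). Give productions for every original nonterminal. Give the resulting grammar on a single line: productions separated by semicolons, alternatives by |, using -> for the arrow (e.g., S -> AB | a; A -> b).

S -> d | SPW; P -> d | cc | SPW | Wcd; W -> c | YY; Y -> c | cdd

Unit productions: P->S.
Unit pairs (A ⇒* B via units): (P,S).
S: inherits non-unit rules of {S} → SPW | d.
P: inherits non-unit rules of {P, S} → SPW | Wcd | cc | d.
W: inherits non-unit rules of {W} → YY | c.
Y: inherits non-unit rules of {Y} → c | cdd.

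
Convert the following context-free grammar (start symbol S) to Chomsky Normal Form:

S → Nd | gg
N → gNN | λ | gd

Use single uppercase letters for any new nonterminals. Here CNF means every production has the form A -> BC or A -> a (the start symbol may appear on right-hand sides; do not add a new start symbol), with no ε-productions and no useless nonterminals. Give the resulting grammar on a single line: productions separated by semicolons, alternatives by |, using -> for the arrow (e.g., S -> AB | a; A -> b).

Nullable: {N}; after ε-elimination: S -> d | Nd | gg; N -> g | gN | gd | gNN.
No unit productions to eliminate.
TERM: introduce B -> d, A -> g and substitute in every rule of length ≥2.
BIN: N -> ANN becomes N -> AC, C -> NN.

S -> d | AA | NB; A -> g; B -> d; C -> NN; N -> g | AB | AC | AN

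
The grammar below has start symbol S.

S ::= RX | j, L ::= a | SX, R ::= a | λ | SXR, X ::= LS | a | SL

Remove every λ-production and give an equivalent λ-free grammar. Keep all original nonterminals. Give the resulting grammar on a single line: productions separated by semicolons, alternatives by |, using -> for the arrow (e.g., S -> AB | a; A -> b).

Nullable set: {R}.
S -> RX: R nullable, giving RX | X.
Drop R -> λ.
R -> SXR: R nullable, giving SX | SXR.
Unchanged (no nullable symbols): S -> j; L -> SX; L -> a; R -> a; X -> LS; X -> SL; X -> a.

S -> X | j | RX; L -> a | SX; R -> a | SX | SXR; X -> a | LS | SL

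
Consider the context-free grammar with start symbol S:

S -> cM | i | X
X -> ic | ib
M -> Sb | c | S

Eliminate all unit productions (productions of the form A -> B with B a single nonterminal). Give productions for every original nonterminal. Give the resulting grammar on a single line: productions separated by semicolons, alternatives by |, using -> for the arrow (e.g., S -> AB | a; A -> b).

Unit productions: M->S, S->X.
Unit pairs (A ⇒* B via units): (M,S), (M,X), (S,X).
S: inherits non-unit rules of {S, X} → cM | i | ib | ic.
M: inherits non-unit rules of {M, S, X} → Sb | c | cM | i | ib | ic.
X: inherits non-unit rules of {X} → ib | ic.

S -> i | cM | ib | ic; M -> c | i | Sb | cM | ib | ic; X -> ib | ic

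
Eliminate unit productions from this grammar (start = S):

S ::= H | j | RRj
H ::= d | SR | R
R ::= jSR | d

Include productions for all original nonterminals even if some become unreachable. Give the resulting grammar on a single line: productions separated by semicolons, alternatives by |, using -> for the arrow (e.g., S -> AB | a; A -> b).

S -> d | j | SR | RRj | jSR; H -> d | SR | jSR; R -> d | jSR

Unit productions: H->R, S->H.
Unit pairs (A ⇒* B via units): (H,R), (S,H), (S,R).
S: inherits non-unit rules of {H, R, S} → RRj | SR | d | j | jSR.
H: inherits non-unit rules of {H, R} → SR | d | jSR.
R: inherits non-unit rules of {R} → d | jSR.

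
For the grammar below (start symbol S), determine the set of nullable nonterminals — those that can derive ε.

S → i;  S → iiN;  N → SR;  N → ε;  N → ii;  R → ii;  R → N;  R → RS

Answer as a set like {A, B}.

Directly nullable (have an ε-rule): {N}.
R is nullable via R -> N (every symbol on the right is already known nullable).
Not nullable: S — each has a terminal in every rule's right-hand side or depends on a non-nullable symbol.

{N, R}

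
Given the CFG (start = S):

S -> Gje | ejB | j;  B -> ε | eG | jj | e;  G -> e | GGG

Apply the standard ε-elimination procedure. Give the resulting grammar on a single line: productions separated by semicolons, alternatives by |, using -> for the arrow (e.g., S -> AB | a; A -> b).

S -> j | ej | Gje | ejB; B -> e | eG | jj; G -> e | GGG

Nullable set: {B}.
S -> ejB: B nullable, giving ej | ejB.
Drop B -> ε.
Unchanged (no nullable symbols): S -> Gje; S -> j; B -> e; B -> eG; B -> jj; G -> GGG; G -> e.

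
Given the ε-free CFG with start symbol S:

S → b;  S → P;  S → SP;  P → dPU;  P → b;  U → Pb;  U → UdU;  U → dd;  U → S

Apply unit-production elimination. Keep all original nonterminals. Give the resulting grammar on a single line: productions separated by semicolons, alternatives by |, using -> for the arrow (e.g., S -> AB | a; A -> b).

Unit productions: S->P, U->S.
Unit pairs (A ⇒* B via units): (S,P), (U,P), (U,S).
S: inherits non-unit rules of {P, S} → SP | b | dPU.
P: inherits non-unit rules of {P} → b | dPU.
U: inherits non-unit rules of {P, S, U} → Pb | SP | UdU | b | dPU | dd.

S -> b | SP | dPU; P -> b | dPU; U -> b | Pb | SP | dd | UdU | dPU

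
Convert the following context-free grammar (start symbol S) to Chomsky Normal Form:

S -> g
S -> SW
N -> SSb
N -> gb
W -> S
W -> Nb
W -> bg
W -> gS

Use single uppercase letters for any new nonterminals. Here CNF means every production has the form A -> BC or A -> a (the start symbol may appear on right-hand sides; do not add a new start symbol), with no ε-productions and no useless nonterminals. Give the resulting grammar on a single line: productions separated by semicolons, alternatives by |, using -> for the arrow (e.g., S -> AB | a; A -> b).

No ε-productions.
After unit-elimination: S -> g | SW; N -> gb | SSb; W -> g | Nb | SW | bg | gS.
TERM: introduce A -> b, B -> g and substitute in every rule of length ≥2.
BIN: N -> SSA becomes N -> SC, C -> SA.

S -> g | SW; A -> b; B -> g; C -> SA; N -> BA | SC; W -> g | AB | BS | NA | SW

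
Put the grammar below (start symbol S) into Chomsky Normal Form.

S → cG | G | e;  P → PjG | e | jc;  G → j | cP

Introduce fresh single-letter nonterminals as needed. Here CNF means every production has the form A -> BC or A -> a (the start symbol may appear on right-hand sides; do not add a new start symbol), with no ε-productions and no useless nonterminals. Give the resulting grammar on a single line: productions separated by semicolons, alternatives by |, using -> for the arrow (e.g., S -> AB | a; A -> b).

No ε-productions.
After unit-elimination: S -> e | j | cG | cP; G -> j | cP; P -> e | jc | PjG.
TERM: introduce A -> c, B -> j and substitute in every rule of length ≥2.
BIN: P -> PBG becomes P -> PC, C -> BG.

S -> e | j | AG | AP; A -> c; B -> j; C -> BG; G -> j | AP; P -> e | BA | PC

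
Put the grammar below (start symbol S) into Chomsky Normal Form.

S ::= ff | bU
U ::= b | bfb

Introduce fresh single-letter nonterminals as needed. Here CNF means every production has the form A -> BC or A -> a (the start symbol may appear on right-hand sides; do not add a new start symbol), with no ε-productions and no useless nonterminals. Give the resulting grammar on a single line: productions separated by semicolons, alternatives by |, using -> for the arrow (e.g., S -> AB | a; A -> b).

No ε-productions.
No unit productions to eliminate.
TERM: introduce A -> b, B -> f and substitute in every rule of length ≥2.
BIN: U -> ABA becomes U -> AC, C -> BA.

S -> AU | BB; A -> b; B -> f; C -> BA; U -> b | AC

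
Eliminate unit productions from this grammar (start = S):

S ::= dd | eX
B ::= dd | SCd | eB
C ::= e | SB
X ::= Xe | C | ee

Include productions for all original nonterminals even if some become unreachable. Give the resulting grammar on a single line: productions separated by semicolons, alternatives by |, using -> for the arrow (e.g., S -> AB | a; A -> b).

S -> dd | eX; B -> dd | eB | SCd; C -> e | SB; X -> e | SB | Xe | ee

Unit productions: X->C.
Unit pairs (A ⇒* B via units): (X,C).
S: inherits non-unit rules of {S} → dd | eX.
B: inherits non-unit rules of {B} → SCd | dd | eB.
C: inherits non-unit rules of {C} → SB | e.
X: inherits non-unit rules of {C, X} → SB | Xe | e | ee.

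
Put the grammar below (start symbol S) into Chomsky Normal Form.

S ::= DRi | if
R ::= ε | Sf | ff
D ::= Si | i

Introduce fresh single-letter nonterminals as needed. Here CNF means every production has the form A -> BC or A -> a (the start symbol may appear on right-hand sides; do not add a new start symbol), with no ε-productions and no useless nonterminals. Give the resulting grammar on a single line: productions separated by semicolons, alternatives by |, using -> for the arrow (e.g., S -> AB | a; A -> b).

S -> AB | DA | DC; A -> i; B -> f; C -> RA; D -> i | SA; R -> BB | SB

Nullable: {R}; after ε-elimination: S -> Di | if | DRi; D -> i | Si; R -> Sf | ff.
No unit productions to eliminate.
TERM: introduce B -> f, A -> i and substitute in every rule of length ≥2.
BIN: S -> DRA becomes S -> DC, C -> RA.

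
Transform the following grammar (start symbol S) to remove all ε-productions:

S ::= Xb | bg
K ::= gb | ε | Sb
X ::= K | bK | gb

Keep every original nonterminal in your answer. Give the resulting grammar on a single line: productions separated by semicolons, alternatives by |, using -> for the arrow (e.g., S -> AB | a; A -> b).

S -> b | Xb | bg; K -> Sb | gb; X -> K | b | bK | gb

Nullable set: {K, X}.
S -> Xb: X nullable, giving Xb | b.
Drop K -> ε.
X -> K: K nullable, giving K.
X -> bK: K nullable, giving b | bK.
Unchanged (no nullable symbols): S -> bg; K -> Sb; K -> gb; X -> gb.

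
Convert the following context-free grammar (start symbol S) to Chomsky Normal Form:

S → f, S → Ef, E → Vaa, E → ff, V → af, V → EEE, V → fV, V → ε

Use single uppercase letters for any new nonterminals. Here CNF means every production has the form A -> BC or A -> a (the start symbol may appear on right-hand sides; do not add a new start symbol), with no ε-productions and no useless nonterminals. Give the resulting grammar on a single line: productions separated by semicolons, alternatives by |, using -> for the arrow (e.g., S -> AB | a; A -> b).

Nullable: {V}; after ε-elimination: S -> f | Ef; E -> aa | ff | Vaa; V -> f | af | fV | EEE.
No unit productions to eliminate.
TERM: introduce A -> a, B -> f and substitute in every rule of length ≥2.
BIN: E -> VAA becomes E -> VC, C -> AA; V -> EEE becomes V -> ED, D -> EE.

S -> f | EB; A -> a; B -> f; C -> AA; D -> EE; E -> AA | BB | VC; V -> f | AB | BV | ED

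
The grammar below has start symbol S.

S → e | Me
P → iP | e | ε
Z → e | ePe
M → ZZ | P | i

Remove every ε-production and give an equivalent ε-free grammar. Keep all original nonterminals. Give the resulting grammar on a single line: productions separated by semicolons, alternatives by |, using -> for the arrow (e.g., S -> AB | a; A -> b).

Nullable set: {M, P}.
S -> Me: M nullable, giving Me | e.
M -> P: P nullable, giving P.
Drop P -> ε.
P -> iP: P nullable, giving i | iP.
Z -> ePe: P nullable, giving ePe | ee.
Unchanged (no nullable symbols): S -> e; M -> ZZ; M -> i; P -> e; Z -> e.

S -> e | Me; M -> P | i | ZZ; P -> e | i | iP; Z -> e | ee | ePe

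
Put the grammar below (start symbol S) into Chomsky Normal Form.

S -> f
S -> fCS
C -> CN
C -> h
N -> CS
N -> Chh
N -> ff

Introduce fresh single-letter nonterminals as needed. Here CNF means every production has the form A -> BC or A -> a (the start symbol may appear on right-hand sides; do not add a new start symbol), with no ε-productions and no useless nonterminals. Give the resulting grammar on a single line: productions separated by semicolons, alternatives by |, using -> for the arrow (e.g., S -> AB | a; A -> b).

S -> f | BE; A -> h; B -> f; C -> h | CN; D -> AA; E -> CS; N -> BB | CD | CS

No ε-productions.
No unit productions to eliminate.
TERM: introduce B -> f, A -> h and substitute in every rule of length ≥2.
BIN: N -> CAA becomes N -> CD, D -> AA; S -> BCS becomes S -> BE, E -> CS.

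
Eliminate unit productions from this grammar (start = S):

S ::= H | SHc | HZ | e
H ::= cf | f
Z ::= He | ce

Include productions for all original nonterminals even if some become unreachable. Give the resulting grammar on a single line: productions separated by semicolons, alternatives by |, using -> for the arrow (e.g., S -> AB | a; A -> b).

S -> e | f | HZ | cf | SHc; H -> f | cf; Z -> He | ce

Unit productions: S->H.
Unit pairs (A ⇒* B via units): (S,H).
S: inherits non-unit rules of {H, S} → HZ | SHc | cf | e | f.
H: inherits non-unit rules of {H} → cf | f.
Z: inherits non-unit rules of {Z} → He | ce.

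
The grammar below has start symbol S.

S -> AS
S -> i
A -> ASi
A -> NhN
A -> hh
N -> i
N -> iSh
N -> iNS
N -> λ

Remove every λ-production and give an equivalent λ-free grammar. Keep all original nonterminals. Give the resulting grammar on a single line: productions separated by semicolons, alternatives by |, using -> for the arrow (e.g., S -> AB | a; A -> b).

Nullable set: {N}.
A -> NhN: N, N nullable, giving Nh | NhN | h | hN.
Drop N -> λ.
N -> iNS: N nullable, giving iNS | iS.
Unchanged (no nullable symbols): S -> AS; S -> i; A -> ASi; A -> hh; N -> i; N -> iSh.

S -> i | AS; A -> h | Nh | hN | hh | ASi | NhN; N -> i | iS | iNS | iSh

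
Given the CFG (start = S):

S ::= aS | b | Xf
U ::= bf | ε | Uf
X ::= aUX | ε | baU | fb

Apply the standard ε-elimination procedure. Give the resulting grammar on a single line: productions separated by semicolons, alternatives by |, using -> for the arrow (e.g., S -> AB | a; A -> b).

S -> b | f | Xf | aS; U -> f | Uf | bf; X -> a | aU | aX | ba | fb | aUX | baU

Nullable set: {U, X}.
S -> Xf: X nullable, giving Xf | f.
Drop U -> ε.
U -> Uf: U nullable, giving Uf | f.
Drop X -> ε.
X -> aUX: U, X nullable, giving a | aU | aUX | aX.
X -> baU: U nullable, giving ba | baU.
Unchanged (no nullable symbols): S -> aS; S -> b; U -> bf; X -> fb.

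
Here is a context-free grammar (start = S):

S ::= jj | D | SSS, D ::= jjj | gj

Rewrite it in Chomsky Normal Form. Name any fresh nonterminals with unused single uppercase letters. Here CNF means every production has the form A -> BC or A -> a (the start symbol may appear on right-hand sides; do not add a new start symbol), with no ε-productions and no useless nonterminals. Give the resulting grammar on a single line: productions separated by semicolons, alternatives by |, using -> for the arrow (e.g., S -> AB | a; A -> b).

S -> AB | BB | BE | SF; A -> g; B -> j; E -> BB; F -> SS

No ε-productions.
After unit-elimination: S -> gj | jj | SSS | jjj; D -> gj | jjj.
TERM: introduce A -> g, B -> j and substitute in every rule of length ≥2.
BIN: D -> BBB becomes D -> BC, C -> BB; S -> BBB becomes S -> BE, E -> BB; S -> SSS becomes S -> SF, F -> SS.
Drop unreachable/unproductive: D.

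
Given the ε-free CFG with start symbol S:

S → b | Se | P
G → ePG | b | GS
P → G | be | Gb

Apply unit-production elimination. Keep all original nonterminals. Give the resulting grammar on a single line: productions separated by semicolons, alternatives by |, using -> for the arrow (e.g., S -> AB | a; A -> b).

S -> b | GS | Gb | Se | be | ePG; G -> b | GS | ePG; P -> b | GS | Gb | be | ePG

Unit productions: P->G, S->P.
Unit pairs (A ⇒* B via units): (P,G), (S,G), (S,P).
S: inherits non-unit rules of {G, P, S} → GS | Gb | Se | b | be | ePG.
G: inherits non-unit rules of {G} → GS | b | ePG.
P: inherits non-unit rules of {G, P} → GS | Gb | b | be | ePG.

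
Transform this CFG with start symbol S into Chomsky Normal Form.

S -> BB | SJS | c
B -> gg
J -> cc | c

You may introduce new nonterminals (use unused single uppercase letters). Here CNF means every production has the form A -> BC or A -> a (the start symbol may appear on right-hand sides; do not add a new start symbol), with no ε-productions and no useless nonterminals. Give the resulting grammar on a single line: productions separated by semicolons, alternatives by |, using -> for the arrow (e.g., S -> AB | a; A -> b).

No ε-productions.
No unit productions to eliminate.
TERM: introduce C -> c, A -> g and substitute in every rule of length ≥2.
BIN: S -> SJS becomes S -> SD, D -> JS.

S -> c | BB | SD; A -> g; B -> AA; C -> c; D -> JS; J -> c | CC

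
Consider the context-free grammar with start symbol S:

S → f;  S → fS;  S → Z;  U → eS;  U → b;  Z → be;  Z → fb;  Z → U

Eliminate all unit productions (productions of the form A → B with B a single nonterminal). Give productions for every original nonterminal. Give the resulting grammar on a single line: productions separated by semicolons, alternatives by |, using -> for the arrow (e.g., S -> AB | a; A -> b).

S -> b | f | be | eS | fS | fb; U -> b | eS; Z -> b | be | eS | fb

Unit productions: S->Z, Z->U.
Unit pairs (A ⇒* B via units): (S,U), (S,Z), (Z,U).
S: inherits non-unit rules of {S, U, Z} → b | be | eS | f | fS | fb.
U: inherits non-unit rules of {U} → b | eS.
Z: inherits non-unit rules of {U, Z} → b | be | eS | fb.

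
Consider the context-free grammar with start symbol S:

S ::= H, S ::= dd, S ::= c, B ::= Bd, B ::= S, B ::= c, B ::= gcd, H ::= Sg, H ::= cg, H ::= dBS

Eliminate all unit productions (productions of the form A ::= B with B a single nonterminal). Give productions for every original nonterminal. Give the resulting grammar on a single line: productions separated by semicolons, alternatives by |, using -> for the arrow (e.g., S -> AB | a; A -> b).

S -> c | Sg | cg | dd | dBS; B -> c | Bd | Sg | cg | dd | dBS | gcd; H -> Sg | cg | dBS

Unit productions: B->S, S->H.
Unit pairs (A ⇒* B via units): (B,H), (B,S), (S,H).
S: inherits non-unit rules of {H, S} → Sg | c | cg | dBS | dd.
B: inherits non-unit rules of {B, H, S} → Bd | Sg | c | cg | dBS | dd | gcd.
H: inherits non-unit rules of {H} → Sg | cg | dBS.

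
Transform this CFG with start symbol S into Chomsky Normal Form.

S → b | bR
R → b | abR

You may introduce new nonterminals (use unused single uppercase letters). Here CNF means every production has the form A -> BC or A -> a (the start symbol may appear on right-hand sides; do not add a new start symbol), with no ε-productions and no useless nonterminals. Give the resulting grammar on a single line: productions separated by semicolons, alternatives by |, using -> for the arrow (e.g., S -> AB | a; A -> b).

S -> b | BR; A -> a; B -> b; C -> BR; R -> b | AC

No ε-productions.
No unit productions to eliminate.
TERM: introduce A -> a, B -> b and substitute in every rule of length ≥2.
BIN: R -> ABR becomes R -> AC, C -> BR.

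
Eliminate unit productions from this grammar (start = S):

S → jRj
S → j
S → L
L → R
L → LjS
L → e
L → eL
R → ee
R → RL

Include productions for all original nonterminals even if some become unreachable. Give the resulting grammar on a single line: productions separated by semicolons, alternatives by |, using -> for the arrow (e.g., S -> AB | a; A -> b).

Unit productions: L->R, S->L.
Unit pairs (A ⇒* B via units): (L,R), (S,L), (S,R).
S: inherits non-unit rules of {L, R, S} → LjS | RL | e | eL | ee | j | jRj.
L: inherits non-unit rules of {L, R} → LjS | RL | e | eL | ee.
R: inherits non-unit rules of {R} → RL | ee.

S -> e | j | RL | eL | ee | LjS | jRj; L -> e | RL | eL | ee | LjS; R -> RL | ee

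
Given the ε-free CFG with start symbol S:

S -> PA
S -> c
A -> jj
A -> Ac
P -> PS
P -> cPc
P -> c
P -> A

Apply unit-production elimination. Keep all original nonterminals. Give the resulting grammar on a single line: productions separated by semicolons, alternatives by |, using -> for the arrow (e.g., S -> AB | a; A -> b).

S -> c | PA; A -> Ac | jj; P -> c | Ac | PS | jj | cPc

Unit productions: P->A.
Unit pairs (A ⇒* B via units): (P,A).
S: inherits non-unit rules of {S} → PA | c.
A: inherits non-unit rules of {A} → Ac | jj.
P: inherits non-unit rules of {A, P} → Ac | PS | c | cPc | jj.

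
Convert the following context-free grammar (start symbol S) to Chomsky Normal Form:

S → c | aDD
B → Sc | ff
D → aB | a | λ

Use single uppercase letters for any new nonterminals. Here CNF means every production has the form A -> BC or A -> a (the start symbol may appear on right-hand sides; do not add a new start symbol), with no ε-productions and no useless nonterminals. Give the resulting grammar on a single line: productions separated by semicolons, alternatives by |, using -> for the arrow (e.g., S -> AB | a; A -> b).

Nullable: {D}; after ε-elimination: S -> a | c | aD | aDD; B -> Sc | ff; D -> a | aB.
No unit productions to eliminate.
TERM: introduce E -> a, A -> c, C -> f and substitute in every rule of length ≥2.
BIN: S -> EDD becomes S -> EF, F -> DD.

S -> a | c | ED | EF; A -> c; B -> CC | SA; C -> f; D -> a | EB; E -> a; F -> DD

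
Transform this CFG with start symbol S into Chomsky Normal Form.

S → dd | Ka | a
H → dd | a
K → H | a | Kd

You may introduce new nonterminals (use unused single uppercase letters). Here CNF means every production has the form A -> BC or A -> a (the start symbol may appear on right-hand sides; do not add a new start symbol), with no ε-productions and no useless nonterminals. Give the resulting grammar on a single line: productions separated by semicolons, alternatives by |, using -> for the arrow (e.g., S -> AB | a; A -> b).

S -> a | AA | KB; A -> d; B -> a; K -> a | AA | KA

No ε-productions.
After unit-elimination: S -> a | Ka | dd; H -> a | dd; K -> a | Kd | dd.
TERM: introduce B -> a, A -> d and substitute in every rule of length ≥2.
Drop unreachable/unproductive: H.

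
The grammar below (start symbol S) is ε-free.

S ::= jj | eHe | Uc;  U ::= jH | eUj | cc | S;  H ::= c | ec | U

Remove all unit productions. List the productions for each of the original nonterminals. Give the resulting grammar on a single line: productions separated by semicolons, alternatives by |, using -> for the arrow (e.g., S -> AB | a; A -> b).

Unit productions: H->U, U->S.
Unit pairs (A ⇒* B via units): (H,S), (H,U), (U,S).
S: inherits non-unit rules of {S} → Uc | eHe | jj.
H: inherits non-unit rules of {H, S, U} → Uc | c | cc | eHe | eUj | ec | jH | jj.
U: inherits non-unit rules of {S, U} → Uc | cc | eHe | eUj | jH | jj.

S -> Uc | jj | eHe; H -> c | Uc | cc | ec | jH | jj | eHe | eUj; U -> Uc | cc | jH | jj | eHe | eUj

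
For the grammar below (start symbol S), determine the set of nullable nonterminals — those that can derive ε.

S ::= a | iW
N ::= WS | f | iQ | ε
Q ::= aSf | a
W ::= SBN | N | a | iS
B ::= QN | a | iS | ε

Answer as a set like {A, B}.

Directly nullable (have an ε-rule): {B, N}.
W is nullable via W -> N (every symbol on the right is already known nullable).
Not nullable: Q, S — each has a terminal in every rule's right-hand side or depends on a non-nullable symbol.

{B, N, W}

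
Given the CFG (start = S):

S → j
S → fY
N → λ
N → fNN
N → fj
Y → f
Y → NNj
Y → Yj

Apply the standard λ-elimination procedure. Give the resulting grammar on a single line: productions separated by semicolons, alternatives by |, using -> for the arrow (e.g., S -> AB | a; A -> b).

S -> j | fY; N -> f | fN | fj | fNN; Y -> f | j | Nj | Yj | NNj

Nullable set: {N}.
Drop N -> λ.
N -> fNN: N, N nullable, giving f | fN | fNN.
Y -> NNj: N, N nullable, giving NNj | Nj | j.
Unchanged (no nullable symbols): S -> fY; S -> j; N -> fj; Y -> Yj; Y -> f.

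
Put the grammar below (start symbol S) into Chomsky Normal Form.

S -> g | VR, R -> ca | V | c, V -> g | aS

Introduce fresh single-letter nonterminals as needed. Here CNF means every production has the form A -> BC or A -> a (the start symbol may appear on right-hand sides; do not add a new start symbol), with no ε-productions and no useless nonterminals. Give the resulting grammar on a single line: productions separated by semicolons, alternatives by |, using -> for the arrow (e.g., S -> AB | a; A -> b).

No ε-productions.
After unit-elimination: S -> g | VR; R -> c | g | aS | ca; V -> g | aS.
TERM: introduce A -> a, B -> c and substitute in every rule of length ≥2.

S -> g | VR; A -> a; B -> c; R -> c | g | AS | BA; V -> g | AS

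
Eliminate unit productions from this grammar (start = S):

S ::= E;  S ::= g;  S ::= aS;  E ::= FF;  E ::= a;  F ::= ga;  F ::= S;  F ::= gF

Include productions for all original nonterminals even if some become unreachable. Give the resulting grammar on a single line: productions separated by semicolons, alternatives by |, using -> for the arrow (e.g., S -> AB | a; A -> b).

S -> a | g | FF | aS; E -> a | FF; F -> a | g | FF | aS | gF | ga

Unit productions: F->S, S->E.
Unit pairs (A ⇒* B via units): (F,E), (F,S), (S,E).
S: inherits non-unit rules of {E, S} → FF | a | aS | g.
E: inherits non-unit rules of {E} → FF | a.
F: inherits non-unit rules of {E, F, S} → FF | a | aS | g | gF | ga.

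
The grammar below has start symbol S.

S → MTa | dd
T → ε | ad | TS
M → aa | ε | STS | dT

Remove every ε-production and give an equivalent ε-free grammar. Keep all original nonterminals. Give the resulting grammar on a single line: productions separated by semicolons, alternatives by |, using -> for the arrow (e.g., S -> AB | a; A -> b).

Nullable set: {M, T}.
S -> MTa: M, T nullable, giving MTa | Ma | Ta | a.
Drop M -> ε.
M -> STS: T nullable, giving SS | STS.
M -> dT: T nullable, giving d | dT.
Drop T -> ε.
T -> TS: T nullable, giving S | TS.
Unchanged (no nullable symbols): S -> dd; M -> aa; T -> ad.

S -> a | Ma | Ta | dd | MTa; M -> d | SS | aa | dT | STS; T -> S | TS | ad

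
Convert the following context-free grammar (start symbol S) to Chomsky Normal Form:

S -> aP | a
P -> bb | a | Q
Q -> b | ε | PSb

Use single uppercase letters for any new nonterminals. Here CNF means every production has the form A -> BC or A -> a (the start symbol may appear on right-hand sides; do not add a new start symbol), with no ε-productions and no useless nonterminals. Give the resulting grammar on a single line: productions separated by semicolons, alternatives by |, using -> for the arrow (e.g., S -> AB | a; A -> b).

Nullable: {P, Q}; after ε-elimination: S -> a | aP; P -> Q | a | bb; Q -> b | Sb | PSb.
After unit-elimination: S -> a | aP; P -> a | b | Sb | bb | PSb; Q -> b | Sb | PSb.
TERM: introduce B -> a, A -> b and substitute in every rule of length ≥2.
BIN: P -> PSA becomes P -> PC, C -> SA; Q -> PSA becomes Q -> PD, D -> SA.
Drop unreachable/unproductive: Q.

S -> a | BP; A -> b; B -> a; C -> SA; P -> a | b | AA | PC | SA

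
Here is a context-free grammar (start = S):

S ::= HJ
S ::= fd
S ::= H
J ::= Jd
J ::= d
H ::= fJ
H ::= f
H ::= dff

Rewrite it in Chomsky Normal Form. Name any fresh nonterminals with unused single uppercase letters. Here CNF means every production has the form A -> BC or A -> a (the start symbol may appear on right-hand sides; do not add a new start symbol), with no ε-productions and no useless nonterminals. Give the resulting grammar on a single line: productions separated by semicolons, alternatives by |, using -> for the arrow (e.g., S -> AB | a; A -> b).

S -> f | AD | BA | BJ | HJ; A -> d; B -> f; C -> BB; D -> BB; H -> f | AC | BJ; J -> d | JA

No ε-productions.
After unit-elimination: S -> f | HJ | fJ | fd | dff; H -> f | fJ | dff; J -> d | Jd.
TERM: introduce A -> d, B -> f and substitute in every rule of length ≥2.
BIN: H -> ABB becomes H -> AC, C -> BB; S -> ABB becomes S -> AD, D -> BB.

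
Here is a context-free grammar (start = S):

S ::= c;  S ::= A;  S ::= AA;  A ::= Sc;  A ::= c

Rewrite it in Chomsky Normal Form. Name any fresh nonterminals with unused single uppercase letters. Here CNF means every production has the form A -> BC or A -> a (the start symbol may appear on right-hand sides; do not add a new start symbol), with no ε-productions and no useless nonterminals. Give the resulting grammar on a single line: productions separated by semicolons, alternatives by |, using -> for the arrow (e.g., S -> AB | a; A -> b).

S -> c | AA | SB; A -> c | SB; B -> c

No ε-productions.
After unit-elimination: S -> c | AA | Sc; A -> c | Sc.
TERM: introduce B -> c and substitute in every rule of length ≥2.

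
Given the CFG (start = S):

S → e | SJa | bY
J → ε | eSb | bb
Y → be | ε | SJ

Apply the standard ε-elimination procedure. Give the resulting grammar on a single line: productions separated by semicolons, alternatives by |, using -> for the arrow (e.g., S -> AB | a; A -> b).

Nullable set: {J, Y}.
S -> SJa: J nullable, giving SJa | Sa.
S -> bY: Y nullable, giving b | bY.
Drop J -> ε.
Drop Y -> ε.
Y -> SJ: J nullable, giving S | SJ.
Unchanged (no nullable symbols): S -> e; J -> bb; J -> eSb; Y -> be.

S -> b | e | Sa | bY | SJa; J -> bb | eSb; Y -> S | SJ | be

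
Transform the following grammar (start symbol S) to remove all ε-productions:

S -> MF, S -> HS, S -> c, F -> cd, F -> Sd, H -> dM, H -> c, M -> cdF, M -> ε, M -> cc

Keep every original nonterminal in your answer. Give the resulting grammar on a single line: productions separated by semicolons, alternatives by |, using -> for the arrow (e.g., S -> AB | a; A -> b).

Nullable set: {M}.
S -> MF: M nullable, giving F | MF.
H -> dM: M nullable, giving d | dM.
Drop M -> ε.
Unchanged (no nullable symbols): S -> HS; S -> c; F -> Sd; F -> cd; H -> c; M -> cc; M -> cdF.

S -> F | c | HS | MF; F -> Sd | cd; H -> c | d | dM; M -> cc | cdF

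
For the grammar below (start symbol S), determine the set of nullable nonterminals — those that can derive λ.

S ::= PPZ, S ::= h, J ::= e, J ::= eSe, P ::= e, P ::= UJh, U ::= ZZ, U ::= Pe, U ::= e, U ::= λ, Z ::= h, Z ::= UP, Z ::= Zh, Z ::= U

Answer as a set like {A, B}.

Directly nullable (have an ε-rule): {U}.
Z is nullable via Z -> U (every symbol on the right is already known nullable).
Not nullable: J, P, S — each has a terminal in every rule's right-hand side or depends on a non-nullable symbol.

{U, Z}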